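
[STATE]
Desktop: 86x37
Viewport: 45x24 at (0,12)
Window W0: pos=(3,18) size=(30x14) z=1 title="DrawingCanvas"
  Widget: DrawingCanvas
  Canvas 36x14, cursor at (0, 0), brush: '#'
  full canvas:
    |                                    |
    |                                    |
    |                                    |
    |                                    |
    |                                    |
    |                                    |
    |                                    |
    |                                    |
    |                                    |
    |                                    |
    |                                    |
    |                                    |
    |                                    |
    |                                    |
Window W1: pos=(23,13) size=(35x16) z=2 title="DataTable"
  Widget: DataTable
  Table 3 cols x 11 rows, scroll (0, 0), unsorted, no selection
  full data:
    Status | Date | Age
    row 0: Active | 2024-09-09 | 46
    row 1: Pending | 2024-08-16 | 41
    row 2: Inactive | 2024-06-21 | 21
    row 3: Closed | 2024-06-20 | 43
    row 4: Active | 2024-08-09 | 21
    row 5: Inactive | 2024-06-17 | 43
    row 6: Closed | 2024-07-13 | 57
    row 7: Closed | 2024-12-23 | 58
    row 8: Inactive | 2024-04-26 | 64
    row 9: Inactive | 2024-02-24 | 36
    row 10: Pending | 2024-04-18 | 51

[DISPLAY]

                                             
                       ┏━━━━━━━━━━━━━━━━━━━━━
                       ┃ DataTable           
                       ┠─────────────────────
                       ┃Status  │Date      │A
                       ┃────────┼──────────┼─
   ┏━━━━━━━━━━━━━━━━━━━┃Active  │2024-09-09│4
   ┃ DrawingCanvas     ┃Pending │2024-08-16│4
   ┠───────────────────┃Inactive│2024-06-21│2
   ┃+                  ┃Closed  │2024-06-20│4
   ┃                   ┃Active  │2024-08-09│2
   ┃                   ┃Inactive│2024-06-17│4
   ┃                   ┃Closed  │2024-07-13│5
   ┃                   ┃Closed  │2024-12-23│5
   ┃                   ┃Inactive│2024-04-26│6
   ┃                   ┃Inactive│2024-02-24│3
   ┃                   ┗━━━━━━━━━━━━━━━━━━━━━
   ┃                            ┃            
   ┃                            ┃            
   ┗━━━━━━━━━━━━━━━━━━━━━━━━━━━━┛            
                                             
                                             
                                             
                                             


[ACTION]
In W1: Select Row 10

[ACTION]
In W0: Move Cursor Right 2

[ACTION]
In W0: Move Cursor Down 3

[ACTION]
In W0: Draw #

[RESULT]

                                             
                       ┏━━━━━━━━━━━━━━━━━━━━━
                       ┃ DataTable           
                       ┠─────────────────────
                       ┃Status  │Date      │A
                       ┃────────┼──────────┼─
   ┏━━━━━━━━━━━━━━━━━━━┃Active  │2024-09-09│4
   ┃ DrawingCanvas     ┃Pending │2024-08-16│4
   ┠───────────────────┃Inactive│2024-06-21│2
   ┃                   ┃Closed  │2024-06-20│4
   ┃                   ┃Active  │2024-08-09│2
   ┃                   ┃Inactive│2024-06-17│4
   ┃  #                ┃Closed  │2024-07-13│5
   ┃                   ┃Closed  │2024-12-23│5
   ┃                   ┃Inactive│2024-04-26│6
   ┃                   ┃Inactive│2024-02-24│3
   ┃                   ┗━━━━━━━━━━━━━━━━━━━━━
   ┃                            ┃            
   ┃                            ┃            
   ┗━━━━━━━━━━━━━━━━━━━━━━━━━━━━┛            
                                             
                                             
                                             
                                             


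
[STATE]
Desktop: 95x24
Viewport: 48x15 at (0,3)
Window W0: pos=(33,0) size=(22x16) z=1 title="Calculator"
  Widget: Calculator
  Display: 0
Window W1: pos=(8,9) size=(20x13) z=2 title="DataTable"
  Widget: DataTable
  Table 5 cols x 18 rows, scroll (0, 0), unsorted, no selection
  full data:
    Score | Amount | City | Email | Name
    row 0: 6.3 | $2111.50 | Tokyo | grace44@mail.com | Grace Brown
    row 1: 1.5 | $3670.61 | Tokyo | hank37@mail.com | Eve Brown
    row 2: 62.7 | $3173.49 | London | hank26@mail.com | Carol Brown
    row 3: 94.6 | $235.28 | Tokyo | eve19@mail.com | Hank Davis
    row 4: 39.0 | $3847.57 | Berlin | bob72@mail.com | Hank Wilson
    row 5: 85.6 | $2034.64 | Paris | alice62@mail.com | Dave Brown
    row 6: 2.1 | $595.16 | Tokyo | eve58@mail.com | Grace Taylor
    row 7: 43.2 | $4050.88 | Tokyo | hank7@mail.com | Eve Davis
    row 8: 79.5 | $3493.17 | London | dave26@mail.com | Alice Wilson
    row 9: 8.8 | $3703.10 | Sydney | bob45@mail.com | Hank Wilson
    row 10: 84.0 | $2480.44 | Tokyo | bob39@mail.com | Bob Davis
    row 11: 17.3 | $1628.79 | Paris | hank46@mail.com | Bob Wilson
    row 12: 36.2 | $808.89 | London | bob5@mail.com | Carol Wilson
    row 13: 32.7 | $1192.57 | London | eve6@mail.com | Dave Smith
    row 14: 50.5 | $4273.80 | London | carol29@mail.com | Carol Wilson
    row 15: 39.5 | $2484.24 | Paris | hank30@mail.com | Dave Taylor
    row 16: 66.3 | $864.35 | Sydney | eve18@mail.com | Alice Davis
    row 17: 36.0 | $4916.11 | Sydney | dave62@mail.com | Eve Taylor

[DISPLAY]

                                 ┃              
                                 ┃┌───┬───┬───┬─
                                 ┃│ 7 │ 8 │ 9 │ 
                                 ┃├───┼───┼───┼─
                                 ┃│ 4 │ 5 │ 6 │ 
                                 ┃├───┼───┼───┼─
        ┏━━━━━━━━━━━━━━━━━━┓     ┃│ 1 │ 2 │ 3 │ 
        ┃ DataTable        ┃     ┃├───┼───┼───┼─
        ┠──────────────────┨     ┃│ 0 │ . │ = │ 
        ┃Score│Amount  │Cit┃     ┃├───┼───┼───┼─
        ┃─────┼────────┼───┃     ┃│ C │ MC│ MR│ 
        ┃6.3  │$2111.50│Tok┃     ┃└───┴───┴───┴─
        ┃1.5  │$3670.61│Tok┃     ┗━━━━━━━━━━━━━━
        ┃62.7 │$3173.49│Lon┃                    
        ┃94.6 │$235.28 │Tok┃                    


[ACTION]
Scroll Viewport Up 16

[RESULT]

                                 ┏━━━━━━━━━━━━━━
                                 ┃ Calculator   
                                 ┠──────────────
                                 ┃              
                                 ┃┌───┬───┬───┬─
                                 ┃│ 7 │ 8 │ 9 │ 
                                 ┃├───┼───┼───┼─
                                 ┃│ 4 │ 5 │ 6 │ 
                                 ┃├───┼───┼───┼─
        ┏━━━━━━━━━━━━━━━━━━┓     ┃│ 1 │ 2 │ 3 │ 
        ┃ DataTable        ┃     ┃├───┼───┼───┼─
        ┠──────────────────┨     ┃│ 0 │ . │ = │ 
        ┃Score│Amount  │Cit┃     ┃├───┼───┼───┼─
        ┃─────┼────────┼───┃     ┃│ C │ MC│ MR│ 
        ┃6.3  │$2111.50│Tok┃     ┃└───┴───┴───┴─


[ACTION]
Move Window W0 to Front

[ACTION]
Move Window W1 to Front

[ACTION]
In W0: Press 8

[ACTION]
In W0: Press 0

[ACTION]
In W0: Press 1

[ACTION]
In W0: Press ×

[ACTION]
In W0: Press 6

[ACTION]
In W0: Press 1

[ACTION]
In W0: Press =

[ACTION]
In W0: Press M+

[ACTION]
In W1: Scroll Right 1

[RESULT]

                                 ┏━━━━━━━━━━━━━━
                                 ┃ Calculator   
                                 ┠──────────────
                                 ┃              
                                 ┃┌───┬───┬───┬─
                                 ┃│ 7 │ 8 │ 9 │ 
                                 ┃├───┼───┼───┼─
                                 ┃│ 4 │ 5 │ 6 │ 
                                 ┃├───┼───┼───┼─
        ┏━━━━━━━━━━━━━━━━━━┓     ┃│ 1 │ 2 │ 3 │ 
        ┃ DataTable        ┃     ┃├───┼───┼───┼─
        ┠──────────────────┨     ┃│ 0 │ . │ = │ 
        ┃core│Amount  │City┃     ┃├───┼───┼───┼─
        ┃────┼────────┼────┃     ┃│ C │ MC│ MR│ 
        ┃.3  │$2111.50│Toky┃     ┃└───┴───┴───┴─


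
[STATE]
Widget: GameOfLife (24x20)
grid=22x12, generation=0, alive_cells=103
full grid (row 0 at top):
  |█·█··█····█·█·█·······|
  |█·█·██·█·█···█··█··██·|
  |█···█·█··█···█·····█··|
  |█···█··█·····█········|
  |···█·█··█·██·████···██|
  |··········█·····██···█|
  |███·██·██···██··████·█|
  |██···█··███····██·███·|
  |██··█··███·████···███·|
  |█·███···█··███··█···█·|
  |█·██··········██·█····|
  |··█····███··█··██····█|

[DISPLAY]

Gen: 0                  
█·█··█····█·█·█·······  
█·█·██·█·█···█··█··██·  
█···█·█··█···█·····█··  
█···█··█·····█········  
···█·█··█·██·████···██  
··········█·····██···█  
███·██·██···██··████·█  
██···█··███····██·███·  
██··█··███·████···███·  
█·███···█··███··█···█·  
█·██··········██·█····  
··█····███··█··██····█  
                        
                        
                        
                        
                        
                        
                        


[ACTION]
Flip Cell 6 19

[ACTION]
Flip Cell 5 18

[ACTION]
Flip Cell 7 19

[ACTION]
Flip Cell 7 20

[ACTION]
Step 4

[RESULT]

Gen: 4                  
········█·█·█·█·······  
···█···█··█·█·█·······  
··█·····██····██······  
·············█·███····  
··███·······██·····█··  
··██·······█·███··██··  
·······██··█·█·█···██·  
··█···█·█····█··██·███  
···███·······█··█·█·██  
··████·██·█·██·█·█·█··  
·█·██·█····█·██·······  
·███··········██······  
                        
                        
                        
                        
                        
                        
                        


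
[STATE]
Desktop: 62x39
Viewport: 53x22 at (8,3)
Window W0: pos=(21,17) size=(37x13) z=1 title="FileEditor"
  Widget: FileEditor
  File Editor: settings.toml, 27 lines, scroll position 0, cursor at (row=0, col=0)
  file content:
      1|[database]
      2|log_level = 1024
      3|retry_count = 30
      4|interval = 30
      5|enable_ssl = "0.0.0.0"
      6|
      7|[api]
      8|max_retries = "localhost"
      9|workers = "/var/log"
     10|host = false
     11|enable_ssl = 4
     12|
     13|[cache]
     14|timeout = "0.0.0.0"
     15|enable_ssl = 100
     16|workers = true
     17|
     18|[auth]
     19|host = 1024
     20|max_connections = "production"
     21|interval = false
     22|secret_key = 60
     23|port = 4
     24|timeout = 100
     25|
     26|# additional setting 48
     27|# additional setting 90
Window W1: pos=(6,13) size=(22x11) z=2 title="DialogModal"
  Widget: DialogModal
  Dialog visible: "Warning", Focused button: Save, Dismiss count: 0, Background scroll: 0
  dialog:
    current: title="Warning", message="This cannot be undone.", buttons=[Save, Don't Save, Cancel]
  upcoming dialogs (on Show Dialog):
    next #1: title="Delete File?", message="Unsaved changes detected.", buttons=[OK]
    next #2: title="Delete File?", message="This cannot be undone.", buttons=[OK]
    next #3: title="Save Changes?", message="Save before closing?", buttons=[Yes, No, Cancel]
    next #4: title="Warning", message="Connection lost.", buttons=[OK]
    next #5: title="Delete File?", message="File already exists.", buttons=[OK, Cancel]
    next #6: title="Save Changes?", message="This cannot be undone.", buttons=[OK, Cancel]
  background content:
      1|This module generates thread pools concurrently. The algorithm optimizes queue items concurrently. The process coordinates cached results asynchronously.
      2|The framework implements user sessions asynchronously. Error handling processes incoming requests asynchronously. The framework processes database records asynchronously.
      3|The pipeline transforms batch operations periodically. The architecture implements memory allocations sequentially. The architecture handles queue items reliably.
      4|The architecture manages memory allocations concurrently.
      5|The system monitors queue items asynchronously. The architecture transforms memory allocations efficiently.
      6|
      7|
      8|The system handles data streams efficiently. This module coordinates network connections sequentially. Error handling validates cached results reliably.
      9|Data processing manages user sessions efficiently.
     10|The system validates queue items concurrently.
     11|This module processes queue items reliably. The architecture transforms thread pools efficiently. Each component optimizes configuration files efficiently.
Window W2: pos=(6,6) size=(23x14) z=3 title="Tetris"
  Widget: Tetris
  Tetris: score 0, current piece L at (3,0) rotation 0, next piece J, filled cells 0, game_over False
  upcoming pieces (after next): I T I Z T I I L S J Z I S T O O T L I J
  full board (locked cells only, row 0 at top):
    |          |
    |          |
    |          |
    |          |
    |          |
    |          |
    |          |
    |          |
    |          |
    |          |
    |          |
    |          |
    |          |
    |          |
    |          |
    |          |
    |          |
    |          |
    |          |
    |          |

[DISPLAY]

                                                     
                                                     
                                                     
━━━━━━━━━━━━━━━━━━━━┓                                
Tetris              ┃                                
────────────────────┨                                
         │Next:     ┃                                
         │█         ┃                                
         │███       ┃                                
         │          ┃                                
         │          ┃                                
         │          ┃                                
         │Score:    ┃                                
         │0         ┃                                
         │          ┃━━━━━━━━━━━━━━━━━━━━━━━━━━━━┓   
         │          ┃itor                        ┃   
━━━━━━━━━━━━━━━━━━━━┛────────────────────────────┨   
h│[Save]  Don't │s ┃ase]                        ▲┃   
 └──────────────┘  ┃vel = 1024                  █┃   
                   ┃count = 30                  ░┃   
━━━━━━━━━━━━━━━━━━━┛al = 30                     ░┃   
             ┃enable_ssl = "0.0.0.0"            ░┃   


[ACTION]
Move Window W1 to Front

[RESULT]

                                                     
                                                     
                                                     
━━━━━━━━━━━━━━━━━━━━┓                                
Tetris              ┃                                
────────────────────┨                                
         │Next:     ┃                                
         │█         ┃                                
         │███       ┃                                
         │          ┃                                
━━━━━━━━━━━━━━━━━━━┓┃                                
DialogModal        ┃┃                                
───────────────────┨┃                                
his module generate┃┃                                
h┌──────────────┐em┃┃━━━━━━━━━━━━━━━━━━━━━━━━━━━━┓   
h│   Warning    │fo┃┃itor                        ┃   
h│This cannot be│an┃┛────────────────────────────┨   
h│[Save]  Don't │s ┃ase]                        ▲┃   
 └──────────────┘  ┃vel = 1024                  █┃   
                   ┃count = 30                  ░┃   
━━━━━━━━━━━━━━━━━━━┛al = 30                     ░┃   
             ┃enable_ssl = "0.0.0.0"            ░┃   


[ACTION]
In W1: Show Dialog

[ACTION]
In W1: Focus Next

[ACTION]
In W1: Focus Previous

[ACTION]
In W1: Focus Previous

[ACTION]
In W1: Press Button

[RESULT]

                                                     
                                                     
                                                     
━━━━━━━━━━━━━━━━━━━━┓                                
Tetris              ┃                                
────────────────────┨                                
         │Next:     ┃                                
         │█         ┃                                
         │███       ┃                                
         │          ┃                                
━━━━━━━━━━━━━━━━━━━┓┃                                
DialogModal        ┃┃                                
───────────────────┨┃                                
his module generate┃┃                                
he framework implem┃┃━━━━━━━━━━━━━━━━━━━━━━━━━━━━┓   
he pipeline transfo┃┃itor                        ┃   
he architecture man┃┛────────────────────────────┨   
he system monitors ┃ase]                        ▲┃   
                   ┃vel = 1024                  █┃   
                   ┃count = 30                  ░┃   
━━━━━━━━━━━━━━━━━━━┛al = 30                     ░┃   
             ┃enable_ssl = "0.0.0.0"            ░┃   


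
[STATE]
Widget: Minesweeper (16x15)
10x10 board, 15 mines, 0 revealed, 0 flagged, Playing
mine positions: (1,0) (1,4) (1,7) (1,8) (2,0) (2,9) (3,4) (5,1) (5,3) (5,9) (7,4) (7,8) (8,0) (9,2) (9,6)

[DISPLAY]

■■■■■■■■■■      
■■■■■■■■■■      
■■■■■■■■■■      
■■■■■■■■■■      
■■■■■■■■■■      
■■■■■■■■■■      
■■■■■■■■■■      
■■■■■■■■■■      
■■■■■■■■■■      
■■■■■■■■■■      
                
                
                
                
                


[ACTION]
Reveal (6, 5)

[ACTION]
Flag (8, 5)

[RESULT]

■■■■■■■■■■      
■■■■■■■■■■      
■■■■■■■■■■      
■■■■■■■■■■      
■■■■■■■■■■      
■■■■■■■■■■      
■■■■■1■■■■      
■■■■■■■■■■      
■■■■■⚑■■■■      
■■■■■■■■■■      
                
                
                
                
                


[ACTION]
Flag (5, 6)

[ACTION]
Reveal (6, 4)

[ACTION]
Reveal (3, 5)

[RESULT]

■■■■■■■■■■      
■■■■■■■■■■      
■■■■■■■■■■      
■■■■■1■■■■      
■■■■■■■■■■      
■■■■■■⚑■■■      
■■■■21■■■■      
■■■■■■■■■■      
■■■■■⚑■■■■      
■■■■■■■■■■      
                
                
                
                
                


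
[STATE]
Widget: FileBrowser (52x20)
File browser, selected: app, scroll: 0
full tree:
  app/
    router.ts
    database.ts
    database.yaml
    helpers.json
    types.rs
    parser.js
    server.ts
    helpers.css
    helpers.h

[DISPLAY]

> [-] app/                                          
    router.ts                                       
    database.ts                                     
    database.yaml                                   
    helpers.json                                    
    types.rs                                        
    parser.js                                       
    server.ts                                       
    helpers.css                                     
    helpers.h                                       
                                                    
                                                    
                                                    
                                                    
                                                    
                                                    
                                                    
                                                    
                                                    
                                                    


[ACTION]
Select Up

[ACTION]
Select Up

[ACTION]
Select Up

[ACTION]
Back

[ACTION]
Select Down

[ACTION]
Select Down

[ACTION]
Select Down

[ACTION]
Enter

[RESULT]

  [-] app/                                          
    router.ts                                       
    database.ts                                     
  > database.yaml                                   
    helpers.json                                    
    types.rs                                        
    parser.js                                       
    server.ts                                       
    helpers.css                                     
    helpers.h                                       
                                                    
                                                    
                                                    
                                                    
                                                    
                                                    
                                                    
                                                    
                                                    
                                                    


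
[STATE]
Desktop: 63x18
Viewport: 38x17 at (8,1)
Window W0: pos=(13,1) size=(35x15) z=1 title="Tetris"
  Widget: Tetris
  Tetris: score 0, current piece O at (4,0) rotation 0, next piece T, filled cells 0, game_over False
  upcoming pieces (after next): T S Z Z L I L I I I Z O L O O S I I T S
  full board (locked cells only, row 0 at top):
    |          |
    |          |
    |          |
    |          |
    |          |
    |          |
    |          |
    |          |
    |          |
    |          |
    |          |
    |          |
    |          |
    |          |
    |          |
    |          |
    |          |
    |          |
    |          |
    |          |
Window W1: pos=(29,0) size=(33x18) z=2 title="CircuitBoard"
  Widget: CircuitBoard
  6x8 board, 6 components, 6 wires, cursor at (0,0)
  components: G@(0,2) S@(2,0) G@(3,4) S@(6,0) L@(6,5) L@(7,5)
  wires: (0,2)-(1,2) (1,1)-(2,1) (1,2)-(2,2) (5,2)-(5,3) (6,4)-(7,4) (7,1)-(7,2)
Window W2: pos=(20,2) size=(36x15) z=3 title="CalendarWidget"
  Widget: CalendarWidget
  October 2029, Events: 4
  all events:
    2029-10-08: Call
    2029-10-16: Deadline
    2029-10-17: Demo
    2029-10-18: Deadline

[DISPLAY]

     ┏━━━━━━━━━━━━━━━┃ CircuitBoard   
     ┃ Tetri┏━━━━━━━━━━━━━━━━━━━━━━━━━
     ┠──────┃ CalendarWidget          
     ┃      ┠─────────────────────────
     ┃      ┃           October 2029  
     ┃      ┃Mo Tu We Th Fr Sa Su     
     ┃      ┃ 1  2  3  4  5  6  7     
     ┃      ┃ 8*  9 10 11 12 13 14    
     ┃      ┃15 16* 17* 18* 19 20 21  
     ┃      ┃22 23 24 25 26 27 28     
     ┃      ┃29 30 31                 
     ┃      ┃                         
     ┃      ┃                         
     ┃      ┃                         
     ┗━━━━━━┃                         
            ┗━━━━━━━━━━━━━━━━━━━━━━━━━
                     ┗━━━━━━━━━━━━━━━━


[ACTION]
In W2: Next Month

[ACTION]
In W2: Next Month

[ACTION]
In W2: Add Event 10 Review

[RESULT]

     ┏━━━━━━━━━━━━━━━┃ CircuitBoard   
     ┃ Tetri┏━━━━━━━━━━━━━━━━━━━━━━━━━
     ┠──────┃ CalendarWidget          
     ┃      ┠─────────────────────────
     ┃      ┃          December 2029  
     ┃      ┃Mo Tu We Th Fr Sa Su     
     ┃      ┃                1  2     
     ┃      ┃ 3  4  5  6  7  8  9     
     ┃      ┃10* 11 12 13 14 15 16    
     ┃      ┃17 18 19 20 21 22 23     
     ┃      ┃24 25 26 27 28 29 30     
     ┃      ┃31                       
     ┃      ┃                         
     ┃      ┃                         
     ┗━━━━━━┃                         
            ┗━━━━━━━━━━━━━━━━━━━━━━━━━
                     ┗━━━━━━━━━━━━━━━━


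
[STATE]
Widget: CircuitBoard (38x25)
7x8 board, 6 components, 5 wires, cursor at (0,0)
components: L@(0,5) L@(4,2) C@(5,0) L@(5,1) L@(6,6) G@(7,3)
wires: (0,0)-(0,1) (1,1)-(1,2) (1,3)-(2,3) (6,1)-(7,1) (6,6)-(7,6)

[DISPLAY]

   0 1 2 3 4 5 6                      
0  [.]─ ·               L             
                                      
1       · ─ ·   ·                     
                │                     
2               ·                     
                                      
3                                     
                                      
4           L                         
                                      
5   C   L                             
                                      
6       ·                   L         
        │                   │         
7       ·       G           ·         
Cursor: (0,0)                         
                                      
                                      
                                      
                                      
                                      
                                      
                                      
                                      


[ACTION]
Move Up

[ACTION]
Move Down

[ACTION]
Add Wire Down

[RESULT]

   0 1 2 3 4 5 6                      
0   · ─ ·               L             
                                      
1  [.]  · ─ ·   ·                     
    │           │                     
2   ·           ·                     
                                      
3                                     
                                      
4           L                         
                                      
5   C   L                             
                                      
6       ·                   L         
        │                   │         
7       ·       G           ·         
Cursor: (1,0)                         
                                      
                                      
                                      
                                      
                                      
                                      
                                      
                                      


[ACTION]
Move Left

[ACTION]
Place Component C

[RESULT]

   0 1 2 3 4 5 6                      
0   · ─ ·               L             
                                      
1  [C]  · ─ ·   ·                     
    │           │                     
2   ·           ·                     
                                      
3                                     
                                      
4           L                         
                                      
5   C   L                             
                                      
6       ·                   L         
        │                   │         
7       ·       G           ·         
Cursor: (1,0)                         
                                      
                                      
                                      
                                      
                                      
                                      
                                      
                                      


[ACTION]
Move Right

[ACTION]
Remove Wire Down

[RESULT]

   0 1 2 3 4 5 6                      
0   · ─ ·               L             
                                      
1   C  [.]─ ·   ·                     
    │           │                     
2   ·           ·                     
                                      
3                                     
                                      
4           L                         
                                      
5   C   L                             
                                      
6       ·                   L         
        │                   │         
7       ·       G           ·         
Cursor: (1,1)                         
                                      
                                      
                                      
                                      
                                      
                                      
                                      
                                      


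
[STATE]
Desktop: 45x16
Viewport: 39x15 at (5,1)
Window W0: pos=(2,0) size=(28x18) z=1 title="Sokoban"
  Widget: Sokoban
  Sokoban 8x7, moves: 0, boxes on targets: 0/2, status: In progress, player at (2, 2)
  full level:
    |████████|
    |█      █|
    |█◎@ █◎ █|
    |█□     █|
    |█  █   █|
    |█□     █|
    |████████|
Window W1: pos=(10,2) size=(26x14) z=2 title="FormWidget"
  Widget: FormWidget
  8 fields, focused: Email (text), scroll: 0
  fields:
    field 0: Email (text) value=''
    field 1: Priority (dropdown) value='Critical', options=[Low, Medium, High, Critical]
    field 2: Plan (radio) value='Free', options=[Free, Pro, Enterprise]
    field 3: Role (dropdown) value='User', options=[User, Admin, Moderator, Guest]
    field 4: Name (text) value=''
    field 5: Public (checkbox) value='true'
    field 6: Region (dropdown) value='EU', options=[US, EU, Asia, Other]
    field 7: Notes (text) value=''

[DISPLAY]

okoban                  ┃              
─────┏━━━━━━━━━━━━━━━━━━━━━━━━┓        
█████┃ FormWidget             ┃        
     ┠────────────────────────┨        
@ █◎ ┃> Email:      [        ]┃        
     ┃  Priority:   [Critica▼]┃        
 █   ┃  Plan:       (●) Free  ┃        
     ┃  Role:       [User   ▼]┃        
█████┃  Name:       [        ]┃        
ves: ┃  Public:     [x]       ┃        
     ┃  Region:     [EU     ▼]┃        
     ┃  Notes:      [        ]┃        
     ┃                        ┃        
     ┃                        ┃        
     ┗━━━━━━━━━━━━━━━━━━━━━━━━┛        


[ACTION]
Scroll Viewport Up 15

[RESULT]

━━━━━━━━━━━━━━━━━━━━━━━━┓              
okoban                  ┃              
─────┏━━━━━━━━━━━━━━━━━━━━━━━━┓        
█████┃ FormWidget             ┃        
     ┠────────────────────────┨        
@ █◎ ┃> Email:      [        ]┃        
     ┃  Priority:   [Critica▼]┃        
 █   ┃  Plan:       (●) Free  ┃        
     ┃  Role:       [User   ▼]┃        
█████┃  Name:       [        ]┃        
ves: ┃  Public:     [x]       ┃        
     ┃  Region:     [EU     ▼]┃        
     ┃  Notes:      [        ]┃        
     ┃                        ┃        
     ┃                        ┃        


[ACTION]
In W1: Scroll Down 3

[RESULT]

━━━━━━━━━━━━━━━━━━━━━━━━┓              
okoban                  ┃              
─────┏━━━━━━━━━━━━━━━━━━━━━━━━┓        
█████┃ FormWidget             ┃        
     ┠────────────────────────┨        
@ █◎ ┃  Role:       [User   ▼]┃        
     ┃  Name:       [        ]┃        
 █   ┃  Public:     [x]       ┃        
     ┃  Region:     [EU     ▼]┃        
█████┃  Notes:      [        ]┃        
ves: ┃                        ┃        
     ┃                        ┃        
     ┃                        ┃        
     ┃                        ┃        
     ┃                        ┃        


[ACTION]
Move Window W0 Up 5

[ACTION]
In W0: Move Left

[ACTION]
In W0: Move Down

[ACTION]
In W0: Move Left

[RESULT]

━━━━━━━━━━━━━━━━━━━━━━━━┓              
okoban                  ┃              
─────┏━━━━━━━━━━━━━━━━━━━━━━━━┓        
█████┃ FormWidget             ┃        
     ┠────────────────────────┨        
  █◎ ┃  Role:       [User   ▼]┃        
     ┃  Name:       [        ]┃        
 █   ┃  Public:     [x]       ┃        
     ┃  Region:     [EU     ▼]┃        
█████┃  Notes:      [        ]┃        
ves: ┃                        ┃        
     ┃                        ┃        
     ┃                        ┃        
     ┃                        ┃        
     ┃                        ┃        


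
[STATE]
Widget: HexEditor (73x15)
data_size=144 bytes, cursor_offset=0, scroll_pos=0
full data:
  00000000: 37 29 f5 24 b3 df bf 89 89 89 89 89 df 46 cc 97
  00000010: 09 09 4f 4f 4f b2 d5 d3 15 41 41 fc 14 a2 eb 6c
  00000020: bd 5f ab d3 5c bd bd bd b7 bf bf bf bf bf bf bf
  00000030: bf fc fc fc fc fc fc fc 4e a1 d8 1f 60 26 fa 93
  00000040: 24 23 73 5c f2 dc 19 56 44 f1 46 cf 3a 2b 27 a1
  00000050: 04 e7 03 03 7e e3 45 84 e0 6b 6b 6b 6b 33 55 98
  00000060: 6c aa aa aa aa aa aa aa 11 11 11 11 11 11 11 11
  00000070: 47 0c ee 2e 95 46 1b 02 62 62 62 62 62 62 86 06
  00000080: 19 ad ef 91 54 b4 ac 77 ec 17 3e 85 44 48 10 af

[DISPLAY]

00000000  37 29 f5 24 b3 df bf 89  89 89 89 89 df 46 cc 97  |7).$........
00000010  09 09 4f 4f 4f b2 d5 d3  15 41 41 fc 14 a2 eb 6c  |..OOO....AA.
00000020  bd 5f ab d3 5c bd bd bd  b7 bf bf bf bf bf bf bf  |._..\.......
00000030  bf fc fc fc fc fc fc fc  4e a1 d8 1f 60 26 fa 93  |........N...
00000040  24 23 73 5c f2 dc 19 56  44 f1 46 cf 3a 2b 27 a1  |$#s\...VD.F.
00000050  04 e7 03 03 7e e3 45 84  e0 6b 6b 6b 6b 33 55 98  |....~.E..kkk
00000060  6c aa aa aa aa aa aa aa  11 11 11 11 11 11 11 11  |l...........
00000070  47 0c ee 2e 95 46 1b 02  62 62 62 62 62 62 86 06  |G....F..bbbb
00000080  19 ad ef 91 54 b4 ac 77  ec 17 3e 85 44 48 10 af  |....T..w..>.
                                                                         
                                                                         
                                                                         
                                                                         
                                                                         
                                                                         


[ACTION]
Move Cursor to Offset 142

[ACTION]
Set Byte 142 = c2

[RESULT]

00000000  37 29 f5 24 b3 df bf 89  89 89 89 89 df 46 cc 97  |7).$........
00000010  09 09 4f 4f 4f b2 d5 d3  15 41 41 fc 14 a2 eb 6c  |..OOO....AA.
00000020  bd 5f ab d3 5c bd bd bd  b7 bf bf bf bf bf bf bf  |._..\.......
00000030  bf fc fc fc fc fc fc fc  4e a1 d8 1f 60 26 fa 93  |........N...
00000040  24 23 73 5c f2 dc 19 56  44 f1 46 cf 3a 2b 27 a1  |$#s\...VD.F.
00000050  04 e7 03 03 7e e3 45 84  e0 6b 6b 6b 6b 33 55 98  |....~.E..kkk
00000060  6c aa aa aa aa aa aa aa  11 11 11 11 11 11 11 11  |l...........
00000070  47 0c ee 2e 95 46 1b 02  62 62 62 62 62 62 86 06  |G....F..bbbb
00000080  19 ad ef 91 54 b4 ac 77  ec 17 3e 85 44 48 C2 af  |....T..w..>.
                                                                         
                                                                         
                                                                         
                                                                         
                                                                         
                                                                         


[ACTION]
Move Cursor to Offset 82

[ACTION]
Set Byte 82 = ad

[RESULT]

00000000  37 29 f5 24 b3 df bf 89  89 89 89 89 df 46 cc 97  |7).$........
00000010  09 09 4f 4f 4f b2 d5 d3  15 41 41 fc 14 a2 eb 6c  |..OOO....AA.
00000020  bd 5f ab d3 5c bd bd bd  b7 bf bf bf bf bf bf bf  |._..\.......
00000030  bf fc fc fc fc fc fc fc  4e a1 d8 1f 60 26 fa 93  |........N...
00000040  24 23 73 5c f2 dc 19 56  44 f1 46 cf 3a 2b 27 a1  |$#s\...VD.F.
00000050  04 e7 AD 03 7e e3 45 84  e0 6b 6b 6b 6b 33 55 98  |....~.E..kkk
00000060  6c aa aa aa aa aa aa aa  11 11 11 11 11 11 11 11  |l...........
00000070  47 0c ee 2e 95 46 1b 02  62 62 62 62 62 62 86 06  |G....F..bbbb
00000080  19 ad ef 91 54 b4 ac 77  ec 17 3e 85 44 48 c2 af  |....T..w..>.
                                                                         
                                                                         
                                                                         
                                                                         
                                                                         
                                                                         


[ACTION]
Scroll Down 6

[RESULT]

00000060  6c aa aa aa aa aa aa aa  11 11 11 11 11 11 11 11  |l...........
00000070  47 0c ee 2e 95 46 1b 02  62 62 62 62 62 62 86 06  |G....F..bbbb
00000080  19 ad ef 91 54 b4 ac 77  ec 17 3e 85 44 48 c2 af  |....T..w..>.
                                                                         
                                                                         
                                                                         
                                                                         
                                                                         
                                                                         
                                                                         
                                                                         
                                                                         
                                                                         
                                                                         
                                                                         
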